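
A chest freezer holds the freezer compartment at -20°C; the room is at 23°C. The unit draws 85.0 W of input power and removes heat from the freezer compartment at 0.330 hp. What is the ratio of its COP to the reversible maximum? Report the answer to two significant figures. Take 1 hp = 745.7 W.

0.49

Converting, Q̇_C = 0.3300 hp = 246.1 W, so COP_actual = Q̇_C/Ẇ = 246.1/85.00 = 2.895.
In absolute terms T_C = 253.15 K and T_H = 296.15 K, so ΔT = 43.00 K.
COP_Carnot = T_C/ΔT = 253.15/43.00 = 5.887.
η_II = COP_actual/COP_Carnot = 2.895/5.887 = 0.4918.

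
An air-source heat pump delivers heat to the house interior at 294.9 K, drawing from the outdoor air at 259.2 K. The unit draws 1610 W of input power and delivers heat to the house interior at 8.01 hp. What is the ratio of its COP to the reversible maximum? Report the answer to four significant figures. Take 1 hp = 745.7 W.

0.4491

Converting, Q̇_H = 8.010 hp = 5973 W, so COP_actual = Q̇_H/Ẇ = 5973/1610 = 3.710.
The reservoir spacing is ΔT = 294.9 − 259.2 = 35.70 K.
COP_Carnot = T_H/ΔT = 294.90/35.70 = 8.261.
η_II = COP_actual/COP_Carnot = 3.710/8.261 = 0.4491.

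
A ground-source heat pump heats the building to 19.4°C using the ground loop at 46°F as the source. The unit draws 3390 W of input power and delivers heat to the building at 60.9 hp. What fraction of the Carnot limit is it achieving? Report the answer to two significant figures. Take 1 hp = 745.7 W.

Converting, Q̇_H = 60.90 hp = 45410 W, so COP_actual = Q̇_H/Ẇ = 45410/3390 = 13.40.
In absolute terms T_C = 280.93 K and T_H = 292.55 K, so ΔT = 11.62 K.
COP_Carnot = T_H/ΔT = 292.55/11.62 = 25.17.
η_II = COP_actual/COP_Carnot = 13.40/25.17 = 0.5322.

0.53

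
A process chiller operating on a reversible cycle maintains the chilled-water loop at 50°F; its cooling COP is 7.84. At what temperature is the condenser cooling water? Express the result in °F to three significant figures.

115 °F

COP_R = T_C/(T_H − T_C) gives T_H − T_C = T_C/COP.
With T_C = 283.15 K, T_H = 283.15 × (1 + 1/7.84) = 319.27 K.
Converting, 319.27 K = 115.01°F.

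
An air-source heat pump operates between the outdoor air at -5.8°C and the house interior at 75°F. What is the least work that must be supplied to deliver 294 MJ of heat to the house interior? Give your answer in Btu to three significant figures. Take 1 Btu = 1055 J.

27900 Btu

In absolute terms T_C = 267.35 K and T_H = 297.04 K, so ΔT = 29.69 K.
The reversible limit is COP_HP = T_H/ΔT = 10.01, so W_min = Q_H/COP = Q_H·ΔT/T_H.
W_min = 294.0 × 29.69/297.04 = 29.39 MJ = 27850 Btu.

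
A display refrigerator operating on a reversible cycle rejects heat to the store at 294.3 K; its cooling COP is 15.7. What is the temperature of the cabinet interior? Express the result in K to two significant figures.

For a Carnot refrigerator COP_R = T_C/(T_H − T_C), so T_C = COP·T_H/(1 + COP).
With T_H = 294.30 K, T_C = 15.7 × 294.30/16.70 = 276.68 K.

280 K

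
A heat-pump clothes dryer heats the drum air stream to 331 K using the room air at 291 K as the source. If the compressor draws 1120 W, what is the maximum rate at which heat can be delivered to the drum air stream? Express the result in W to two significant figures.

9300 W

The reservoir spacing is ΔT = 331 − 291 = 40.00 K.
COP_Carnot = T_H/ΔT = 331.00/40.00 = 8.275.
Q̇_max = COP_Carnot × Ẇ = 8.275 × 1120 W = 9268 W.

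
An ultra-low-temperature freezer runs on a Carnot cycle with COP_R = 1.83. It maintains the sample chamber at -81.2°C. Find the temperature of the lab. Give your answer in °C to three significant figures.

23.7 °C

COP_R = T_C/(T_H − T_C) gives T_H − T_C = T_C/COP.
With T_C = 191.95 K, T_H = 191.95 × (1 + 1/1.83) = 296.84 K.
Converting, 296.84 K = 23.69°C.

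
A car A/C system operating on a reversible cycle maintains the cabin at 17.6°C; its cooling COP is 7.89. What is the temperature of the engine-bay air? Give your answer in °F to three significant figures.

130 °F

COP_R = T_C/(T_H − T_C) gives T_H − T_C = T_C/COP.
With T_C = 290.75 K, T_H = 290.75 × (1 + 1/7.89) = 327.60 K.
Converting, 327.60 K = 130.01°F.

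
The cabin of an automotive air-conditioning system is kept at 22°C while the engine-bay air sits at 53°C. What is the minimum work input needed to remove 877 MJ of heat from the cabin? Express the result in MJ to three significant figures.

In absolute terms T_C = 295.15 K and T_H = 326.15 K, so ΔT = 31.00 K.
The reversible limit is COP_R = T_C/ΔT = 9.521, so W_min = Q_C/COP = Q_C·ΔT/T_C.
W_min = 877.0 × 31.00/295.15 = 92.11 MJ.

92.1 MJ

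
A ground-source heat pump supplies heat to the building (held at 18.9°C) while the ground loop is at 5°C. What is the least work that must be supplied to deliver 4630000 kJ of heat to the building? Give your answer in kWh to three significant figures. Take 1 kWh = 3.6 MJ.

In absolute terms T_C = 278.15 K and T_H = 292.05 K, so ΔT = 13.90 K.
The reversible limit is COP_HP = T_H/ΔT = 21.01, so W_min = Q_H/COP = Q_H·ΔT/T_H.
W_min = 4630000 × 13.90/292.05 = 220400 kJ = 61.21 kWh.

61.2 kWh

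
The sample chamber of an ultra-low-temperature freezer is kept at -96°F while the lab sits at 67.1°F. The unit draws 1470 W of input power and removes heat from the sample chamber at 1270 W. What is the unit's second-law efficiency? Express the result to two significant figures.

0.39

COP_actual = Q̇_C/Ẇ = 1270/1470 = 0.8639.
In absolute terms T_C = 202.04 K and T_H = 292.65 K, so ΔT = 90.61 K.
COP_Carnot = T_C/ΔT = 202.04/90.61 = 2.230.
η_II = COP_actual/COP_Carnot = 0.8639/2.230 = 0.3875.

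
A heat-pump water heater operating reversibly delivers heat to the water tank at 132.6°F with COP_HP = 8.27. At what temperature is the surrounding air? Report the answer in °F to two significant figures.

COP_HP = T_H/(T_H − T_C) gives T_H − T_C = T_H/COP.
With T_H = 329.04 K, T_C = 329.04 × (1 − 1/8.27) = 289.25 K.
Converting, 289.25 K = 60.98°F.

61 °F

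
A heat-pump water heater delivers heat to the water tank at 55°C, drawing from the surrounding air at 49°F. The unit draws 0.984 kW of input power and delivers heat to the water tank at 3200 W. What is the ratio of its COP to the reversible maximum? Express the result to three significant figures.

Converting, Q̇_H = 3200 W = 3.200 kW, so COP_actual = Q̇_H/Ẇ = 3.200/0.9840 = 3.252.
In absolute terms T_C = 282.59 K and T_H = 328.15 K, so ΔT = 45.56 K.
COP_Carnot = T_H/ΔT = 328.15/45.56 = 7.203.
η_II = COP_actual/COP_Carnot = 3.252/7.203 = 0.4515.

0.451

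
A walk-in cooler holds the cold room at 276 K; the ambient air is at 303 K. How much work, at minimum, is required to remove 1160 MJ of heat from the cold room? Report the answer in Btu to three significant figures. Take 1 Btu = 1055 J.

The reservoir spacing is ΔT = 303 − 276 = 27.00 K.
The reversible limit is COP_R = T_C/ΔT = 10.22, so W_min = Q_C/COP = Q_C·ΔT/T_C.
W_min = 1160 × 27.00/276.00 = 113.5 MJ = 107600 Btu.

108000 Btu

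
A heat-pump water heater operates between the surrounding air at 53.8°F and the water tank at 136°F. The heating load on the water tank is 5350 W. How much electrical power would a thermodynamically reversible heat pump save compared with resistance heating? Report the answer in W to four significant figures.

4612 W

In absolute terms T_C = 285.26 K and T_H = 330.93 K, so ΔT = 45.67 K.
COP_Carnot = T_H/ΔT = 330.93/45.67 = 7.247.
Resistance heating needs Ẇ_res = Q̇_H = 5350 W; the reversible heat pump needs only Ẇ_hp = Q̇_H/COP = 738.3 W.
Saving = 5350 − 738.3 = 4612 W.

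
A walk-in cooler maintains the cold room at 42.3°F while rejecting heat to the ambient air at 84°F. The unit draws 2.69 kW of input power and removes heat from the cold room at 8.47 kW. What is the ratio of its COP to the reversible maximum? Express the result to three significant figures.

0.262

COP_actual = Q̇_C/Ẇ = 8.470/2.690 = 3.149.
In absolute terms T_C = 278.87 K and T_H = 302.04 K, so ΔT = 23.17 K.
COP_Carnot = T_C/ΔT = 278.87/23.17 = 12.04.
η_II = COP_actual/COP_Carnot = 3.149/12.04 = 0.2616.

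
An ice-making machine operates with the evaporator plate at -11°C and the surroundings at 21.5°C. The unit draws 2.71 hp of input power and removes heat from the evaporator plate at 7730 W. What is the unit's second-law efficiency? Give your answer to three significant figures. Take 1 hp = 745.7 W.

Converting, Q̇_C = 7730 W = 10.37 hp, so COP_actual = Q̇_C/Ẇ = 10.37/2.710 = 3.825.
In absolute terms T_C = 262.15 K and T_H = 294.65 K, so ΔT = 32.50 K.
COP_Carnot = T_C/ΔT = 262.15/32.50 = 8.066.
η_II = COP_actual/COP_Carnot = 3.825/8.066 = 0.4742.

0.474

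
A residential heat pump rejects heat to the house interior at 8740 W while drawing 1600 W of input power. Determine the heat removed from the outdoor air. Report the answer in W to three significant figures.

7140 W

For a cyclic device the first law requires Q̇_H = Q̇_C + Ẇ.
Q̇_C = Q̇_H − Ẇ = 7140 W.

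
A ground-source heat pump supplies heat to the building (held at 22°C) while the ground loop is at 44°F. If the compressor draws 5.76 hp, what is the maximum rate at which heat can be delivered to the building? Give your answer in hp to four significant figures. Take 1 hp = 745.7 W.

110.9 hp

In absolute terms T_C = 279.82 K and T_H = 295.15 K, so ΔT = 15.33 K.
COP_Carnot = T_H/ΔT = 295.15/15.33 = 19.25.
Q̇_max = COP_Carnot × Ẇ = 19.25 × 5.760 hp = 110.9 hp.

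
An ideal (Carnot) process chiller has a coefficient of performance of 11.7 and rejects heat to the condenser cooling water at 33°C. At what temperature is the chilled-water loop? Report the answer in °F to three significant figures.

48.0 °F

For a Carnot refrigerator COP_R = T_C/(T_H − T_C), so T_C = COP·T_H/(1 + COP).
With T_H = 306.15 K, T_C = 11.7 × 306.15/12.70 = 282.04 K.
Converting, 282.04 K = 48.01°F.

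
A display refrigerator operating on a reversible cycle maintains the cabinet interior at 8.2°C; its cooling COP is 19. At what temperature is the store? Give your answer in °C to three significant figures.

23.0 °C

COP_R = T_C/(T_H − T_C) gives T_H − T_C = T_C/COP.
With T_C = 281.35 K, T_H = 281.35 × (1 + 1/19) = 296.16 K.
Converting, 296.16 K = 23.01°C.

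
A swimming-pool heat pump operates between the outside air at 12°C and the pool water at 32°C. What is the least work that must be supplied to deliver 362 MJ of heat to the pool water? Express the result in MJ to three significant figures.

In absolute terms T_C = 285.15 K and T_H = 305.15 K, so ΔT = 20.00 K.
The reversible limit is COP_HP = T_H/ΔT = 15.26, so W_min = Q_H/COP = Q_H·ΔT/T_H.
W_min = 362.0 × 20.00/305.15 = 23.73 MJ.

23.7 MJ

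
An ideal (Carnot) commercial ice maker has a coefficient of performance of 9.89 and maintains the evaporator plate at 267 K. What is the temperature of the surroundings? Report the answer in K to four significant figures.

294.0 K

COP_R = T_C/(T_H − T_C) gives T_H − T_C = T_C/COP.
With T_C = 267.00 K, T_H = 267.00 × (1 + 1/9.89) = 294.00 K.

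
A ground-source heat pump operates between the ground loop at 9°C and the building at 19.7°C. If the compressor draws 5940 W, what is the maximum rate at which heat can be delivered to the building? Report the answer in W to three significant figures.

In absolute terms T_C = 282.15 K and T_H = 292.85 K, so ΔT = 10.70 K.
COP_Carnot = T_H/ΔT = 292.85/10.70 = 27.37.
Q̇_max = COP_Carnot × Ẇ = 27.37 × 5940 W = 162600 W.

163000 W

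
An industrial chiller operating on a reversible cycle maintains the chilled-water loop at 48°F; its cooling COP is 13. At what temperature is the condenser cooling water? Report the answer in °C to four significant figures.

30.58 °C

COP_R = T_C/(T_H − T_C) gives T_H − T_C = T_C/COP.
With T_C = 282.04 K, T_H = 282.04 × (1 + 1/13) = 303.73 K.
Converting, 303.73 K = 30.58°C.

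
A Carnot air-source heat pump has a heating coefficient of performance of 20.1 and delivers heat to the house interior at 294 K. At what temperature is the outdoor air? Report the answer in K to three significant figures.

COP_HP = T_H/(T_H − T_C) gives T_H − T_C = T_H/COP.
With T_H = 294.00 K, T_C = 294.00 × (1 − 1/20.1) = 279.37 K.

279 K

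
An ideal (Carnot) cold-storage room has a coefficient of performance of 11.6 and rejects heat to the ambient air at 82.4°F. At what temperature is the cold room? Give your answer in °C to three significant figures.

For a Carnot refrigerator COP_R = T_C/(T_H − T_C), so T_C = COP·T_H/(1 + COP).
With T_H = 301.15 K, T_C = 11.6 × 301.15/12.60 = 277.25 K.
Converting, 277.25 K = 4.10°C.

4.10 °C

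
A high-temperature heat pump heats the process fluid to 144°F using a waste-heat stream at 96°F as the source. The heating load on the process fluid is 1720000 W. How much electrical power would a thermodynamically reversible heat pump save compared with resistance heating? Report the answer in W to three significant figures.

In absolute terms T_C = 308.71 K and T_H = 335.37 K, so ΔT = 26.67 K.
COP_Carnot = T_H/ΔT = 335.37/26.67 = 12.58.
Resistance heating needs Ẇ_res = Q̇_H = 1720000 W; the reversible heat pump needs only Ẇ_hp = Q̇_H/COP = 136800 W.
Saving = 1720000 − 136800 = 1583000 W.

1580000 W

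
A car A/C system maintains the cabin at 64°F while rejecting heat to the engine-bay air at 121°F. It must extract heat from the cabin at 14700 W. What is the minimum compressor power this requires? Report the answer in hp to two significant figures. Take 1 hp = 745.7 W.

In absolute terms T_C = 290.93 K and T_H = 322.59 K, so ΔT = 31.67 K.
COP_Carnot = T_C/ΔT = 290.93/31.67 = 9.187.
Ẇ_min = Q̇/COP_Carnot = 14700/9.187 = 1600 W = 2.146 hp.

2.1 hp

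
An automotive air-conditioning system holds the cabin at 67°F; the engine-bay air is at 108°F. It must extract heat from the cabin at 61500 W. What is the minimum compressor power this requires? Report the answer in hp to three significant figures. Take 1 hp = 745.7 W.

6.42 hp

In absolute terms T_C = 292.59 K and T_H = 315.37 K, so ΔT = 22.78 K.
COP_Carnot = T_C/ΔT = 292.59/22.78 = 12.85.
Ẇ_min = Q̇/COP_Carnot = 61500/12.85 = 4788 W = 6.420 hp.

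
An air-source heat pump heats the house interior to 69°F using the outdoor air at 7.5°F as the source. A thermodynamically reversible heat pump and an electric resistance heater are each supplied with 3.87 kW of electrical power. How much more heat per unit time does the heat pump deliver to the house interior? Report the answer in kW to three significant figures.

In absolute terms T_C = 259.54 K and T_H = 293.71 K, so ΔT = 34.17 K.
COP_Carnot = T_H/ΔT = 293.71/34.17 = 8.596.
The heat pump delivers Q̇_H = COP × Ẇ = 33.27 kW; the resistance heater delivers Ẇ = 3.870 kW.
Extra = (COP − 1)·Ẇ = 29.40 kW.

29.4 kW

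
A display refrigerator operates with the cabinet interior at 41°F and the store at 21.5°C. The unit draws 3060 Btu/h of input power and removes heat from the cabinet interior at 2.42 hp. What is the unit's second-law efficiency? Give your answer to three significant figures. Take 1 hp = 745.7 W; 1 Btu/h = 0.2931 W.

Converting, Q̇_C = 2.420 hp = 6157 Btu/h, so COP_actual = Q̇_C/Ẇ = 6157/3060 = 2.012.
In absolute terms T_C = 278.15 K and T_H = 294.65 K, so ΔT = 16.50 K.
COP_Carnot = T_C/ΔT = 278.15/16.50 = 16.86.
η_II = COP_actual/COP_Carnot = 2.012/16.86 = 0.1194.

0.119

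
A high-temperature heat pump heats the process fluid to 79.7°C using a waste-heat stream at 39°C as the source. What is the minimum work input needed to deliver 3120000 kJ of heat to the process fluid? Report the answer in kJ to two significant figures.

In absolute terms T_C = 312.15 K and T_H = 352.85 K, so ΔT = 40.70 K.
The reversible limit is COP_HP = T_H/ΔT = 8.670, so W_min = Q_H/COP = Q_H·ΔT/T_H.
W_min = 3120000 × 40.70/352.85 = 359900 kJ.

360000 kJ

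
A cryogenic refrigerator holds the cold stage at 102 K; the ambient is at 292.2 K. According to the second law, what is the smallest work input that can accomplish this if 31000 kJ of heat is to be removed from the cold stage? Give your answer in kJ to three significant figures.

57800 kJ

The reservoir spacing is ΔT = 292.2 − 102 = 190.2 K.
The reversible limit is COP_R = T_C/ΔT = 0.5363, so W_min = Q_C/COP = Q_C·ΔT/T_C.
W_min = 31000 × 190.2/102.00 = 57810 kJ.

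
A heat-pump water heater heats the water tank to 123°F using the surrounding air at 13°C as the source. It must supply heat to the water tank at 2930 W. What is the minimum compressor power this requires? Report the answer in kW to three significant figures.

0.340 kW

In absolute terms T_C = 286.15 K and T_H = 323.71 K, so ΔT = 37.56 K.
COP_Carnot = T_H/ΔT = 323.71/37.56 = 8.619.
Ẇ_min = Q̇/COP_Carnot = 2930/8.619 = 339.9 W = 0.3399 kW.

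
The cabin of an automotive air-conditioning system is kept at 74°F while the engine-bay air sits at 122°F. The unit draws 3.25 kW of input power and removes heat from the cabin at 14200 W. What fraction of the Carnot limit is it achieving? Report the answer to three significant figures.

0.393

Converting, Q̇_C = 14200 W = 14.20 kW, so COP_actual = Q̇_C/Ẇ = 14.20/3.250 = 4.369.
In absolute terms T_C = 296.48 K and T_H = 323.15 K, so ΔT = 26.67 K.
COP_Carnot = T_C/ΔT = 296.48/26.67 = 11.12.
η_II = COP_actual/COP_Carnot = 4.369/11.12 = 0.3930.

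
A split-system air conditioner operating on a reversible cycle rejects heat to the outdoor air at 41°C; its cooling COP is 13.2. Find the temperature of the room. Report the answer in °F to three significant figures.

For a Carnot refrigerator COP_R = T_C/(T_H − T_C), so T_C = COP·T_H/(1 + COP).
With T_H = 314.15 K, T_C = 13.2 × 314.15/14.20 = 292.03 K.
Converting, 292.03 K = 65.98°F.

66.0 °F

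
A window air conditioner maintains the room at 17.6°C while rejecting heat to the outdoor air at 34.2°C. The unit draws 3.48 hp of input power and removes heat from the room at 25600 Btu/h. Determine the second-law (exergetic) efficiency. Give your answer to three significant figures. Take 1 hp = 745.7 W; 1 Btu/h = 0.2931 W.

Converting, Q̇_C = 25600 Btu/h = 10.06 hp, so COP_actual = Q̇_C/Ẇ = 10.06/3.480 = 2.891.
In absolute terms T_C = 290.75 K and T_H = 307.35 K, so ΔT = 16.60 K.
COP_Carnot = T_C/ΔT = 290.75/16.60 = 17.52.
η_II = COP_actual/COP_Carnot = 2.891/17.52 = 0.1651.

0.165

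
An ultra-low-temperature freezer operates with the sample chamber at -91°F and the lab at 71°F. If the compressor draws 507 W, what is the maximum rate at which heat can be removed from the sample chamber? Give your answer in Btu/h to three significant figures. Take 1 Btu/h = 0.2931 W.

3940 Btu/h

In absolute terms T_C = 204.82 K and T_H = 294.82 K, so ΔT = 90.00 K.
COP_Carnot = T_C/ΔT = 204.82/90.00 = 2.276.
Q̇_max = COP_Carnot × Ẇ = 2.276 × 507.0 W = 1154 W = 3937 Btu/h.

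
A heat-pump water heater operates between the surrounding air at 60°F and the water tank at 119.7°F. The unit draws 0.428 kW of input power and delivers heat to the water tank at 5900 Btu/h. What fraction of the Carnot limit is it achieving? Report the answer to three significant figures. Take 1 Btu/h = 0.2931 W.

Converting, Q̇_H = 5900 Btu/h = 1.729 kW, so COP_actual = Q̇_H/Ẇ = 1.729/0.4280 = 4.040.
In absolute terms T_C = 288.71 K and T_H = 321.87 K, so ΔT = 33.17 K.
COP_Carnot = T_H/ΔT = 321.87/33.17 = 9.705.
η_II = COP_actual/COP_Carnot = 4.040/9.705 = 0.4163.

0.416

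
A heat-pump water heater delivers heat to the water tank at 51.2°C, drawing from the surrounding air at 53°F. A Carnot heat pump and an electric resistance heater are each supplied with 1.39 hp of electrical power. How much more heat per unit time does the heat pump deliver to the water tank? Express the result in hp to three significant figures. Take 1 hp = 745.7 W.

In absolute terms T_C = 284.82 K and T_H = 324.35 K, so ΔT = 39.53 K.
COP_Carnot = T_H/ΔT = 324.35/39.53 = 8.204.
The heat pump delivers Q̇_H = COP × Ẇ = 11.40 hp; the resistance heater delivers Ẇ = 1.390 hp.
Extra = (COP − 1)·Ẇ = 10.01 hp.

10.0 hp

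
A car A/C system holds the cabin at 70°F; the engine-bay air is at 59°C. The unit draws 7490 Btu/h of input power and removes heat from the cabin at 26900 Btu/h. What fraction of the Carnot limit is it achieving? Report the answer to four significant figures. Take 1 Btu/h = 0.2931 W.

0.4624

COP_actual = Q̇_C/Ẇ = 26900/7490 = 3.591.
In absolute terms T_C = 294.26 K and T_H = 332.15 K, so ΔT = 37.89 K.
COP_Carnot = T_C/ΔT = 294.26/37.89 = 7.766.
η_II = COP_actual/COP_Carnot = 3.591/7.766 = 0.4624.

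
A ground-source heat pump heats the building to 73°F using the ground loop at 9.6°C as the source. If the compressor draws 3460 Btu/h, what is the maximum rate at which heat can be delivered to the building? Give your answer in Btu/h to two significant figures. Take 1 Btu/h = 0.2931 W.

In absolute terms T_C = 282.75 K and T_H = 295.93 K, so ΔT = 13.18 K.
COP_Carnot = T_H/ΔT = 295.93/13.18 = 22.46.
Q̇_max = COP_Carnot × Ẇ = 22.46 × 3460 Btu/h = 77700 Btu/h.

78000 Btu/h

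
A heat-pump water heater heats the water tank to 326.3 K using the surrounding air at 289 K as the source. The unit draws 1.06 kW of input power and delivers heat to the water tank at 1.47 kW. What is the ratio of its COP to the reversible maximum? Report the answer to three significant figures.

COP_actual = Q̇_H/Ẇ = 1.470/1.060 = 1.387.
The reservoir spacing is ΔT = 326.3 − 289 = 37.30 K.
COP_Carnot = T_H/ΔT = 326.30/37.30 = 8.748.
η_II = COP_actual/COP_Carnot = 1.387/8.748 = 0.1585.

0.159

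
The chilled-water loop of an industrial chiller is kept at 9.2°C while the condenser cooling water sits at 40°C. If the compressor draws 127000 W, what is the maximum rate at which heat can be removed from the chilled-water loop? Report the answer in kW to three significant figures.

In absolute terms T_C = 282.35 K and T_H = 313.15 K, so ΔT = 30.80 K.
COP_Carnot = T_C/ΔT = 282.35/30.80 = 9.167.
Q̇_max = COP_Carnot × Ẇ = 9.167 × 127000 W = 1164000 W = 1164 kW.

1160 kW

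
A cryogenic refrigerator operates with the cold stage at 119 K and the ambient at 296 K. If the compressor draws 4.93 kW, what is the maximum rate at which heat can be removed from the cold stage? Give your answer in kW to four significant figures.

The reservoir spacing is ΔT = 296 − 119 = 177.0 K.
COP_Carnot = T_C/ΔT = 119.00/177.0 = 0.6723.
Q̇_max = COP_Carnot × Ẇ = 0.6723 × 4.930 kW = 3.315 kW.

3.315 kW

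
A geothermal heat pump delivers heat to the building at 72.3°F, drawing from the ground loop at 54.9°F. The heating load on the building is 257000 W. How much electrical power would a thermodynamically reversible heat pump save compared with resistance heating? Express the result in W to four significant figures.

In absolute terms T_C = 285.87 K and T_H = 295.54 K, so ΔT = 9.667 K.
COP_Carnot = T_H/ΔT = 295.54/9.667 = 30.57.
Resistance heating needs Ẇ_res = Q̇_H = 257000 W; the reversible heat pump needs only Ẇ_hp = Q̇_H/COP = 8406 W.
Saving = 257000 − 8406 = 248600 W.

248600 W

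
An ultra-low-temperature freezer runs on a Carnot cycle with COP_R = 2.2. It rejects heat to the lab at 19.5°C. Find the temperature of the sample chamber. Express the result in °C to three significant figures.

For a Carnot refrigerator COP_R = T_C/(T_H − T_C), so T_C = COP·T_H/(1 + COP).
With T_H = 292.65 K, T_C = 2.2 × 292.65/3.200 = 201.20 K.
Converting, 201.20 K = -71.95°C.

-72.0 °C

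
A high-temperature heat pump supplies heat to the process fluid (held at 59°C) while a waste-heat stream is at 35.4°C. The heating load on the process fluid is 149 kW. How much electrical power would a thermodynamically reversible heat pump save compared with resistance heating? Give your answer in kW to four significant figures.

138.4 kW

In absolute terms T_C = 308.55 K and T_H = 332.15 K, so ΔT = 23.60 K.
COP_Carnot = T_H/ΔT = 332.15/23.60 = 14.07.
Resistance heating needs Ẇ_res = Q̇_H = 149.0 kW; the reversible heat pump needs only Ẇ_hp = Q̇_H/COP = 10.59 kW.
Saving = 149.0 − 10.59 = 138.4 kW.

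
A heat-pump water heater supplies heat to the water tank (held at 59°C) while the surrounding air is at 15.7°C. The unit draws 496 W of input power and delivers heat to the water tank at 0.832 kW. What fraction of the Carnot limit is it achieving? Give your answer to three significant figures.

Converting, Q̇_H = 0.8320 kW = 832.0 W, so COP_actual = Q̇_H/Ẇ = 832.0/496.0 = 1.677.
In absolute terms T_C = 288.85 K and T_H = 332.15 K, so ΔT = 43.30 K.
COP_Carnot = T_H/ΔT = 332.15/43.30 = 7.671.
η_II = COP_actual/COP_Carnot = 1.677/7.671 = 0.2187.

0.219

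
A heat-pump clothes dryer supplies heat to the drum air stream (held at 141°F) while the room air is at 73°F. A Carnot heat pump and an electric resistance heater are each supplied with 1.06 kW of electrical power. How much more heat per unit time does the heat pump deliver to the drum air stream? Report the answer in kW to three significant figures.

8.30 kW

In absolute terms T_C = 295.93 K and T_H = 333.71 K, so ΔT = 37.78 K.
COP_Carnot = T_H/ΔT = 333.71/37.78 = 8.833.
The heat pump delivers Q̇_H = COP × Ẇ = 9.363 kW; the resistance heater delivers Ẇ = 1.060 kW.
Extra = (COP − 1)·Ẇ = 8.303 kW.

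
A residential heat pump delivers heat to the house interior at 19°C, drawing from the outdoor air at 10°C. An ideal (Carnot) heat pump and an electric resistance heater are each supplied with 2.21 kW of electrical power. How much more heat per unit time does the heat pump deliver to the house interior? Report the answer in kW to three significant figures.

69.5 kW

In absolute terms T_C = 283.15 K and T_H = 292.15 K, so ΔT = 9.000 K.
COP_Carnot = T_H/ΔT = 292.15/9.000 = 32.46.
The heat pump delivers Q̇_H = COP × Ẇ = 71.74 kW; the resistance heater delivers Ẇ = 2.210 kW.
Extra = (COP − 1)·Ẇ = 69.53 kW.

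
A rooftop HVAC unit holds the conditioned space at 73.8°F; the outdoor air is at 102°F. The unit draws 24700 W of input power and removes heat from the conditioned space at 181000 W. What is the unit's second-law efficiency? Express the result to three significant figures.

COP_actual = Q̇_C/Ẇ = 181000/24700 = 7.328.
In absolute terms T_C = 296.37 K and T_H = 312.04 K, so ΔT = 15.67 K.
COP_Carnot = T_C/ΔT = 296.37/15.67 = 18.92.
η_II = COP_actual/COP_Carnot = 7.328/18.92 = 0.3874.

0.387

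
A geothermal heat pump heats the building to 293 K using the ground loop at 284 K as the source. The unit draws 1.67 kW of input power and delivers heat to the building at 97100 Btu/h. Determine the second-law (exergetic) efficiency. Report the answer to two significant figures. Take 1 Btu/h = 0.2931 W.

0.52

Converting, Q̇_H = 97100 Btu/h = 28.46 kW, so COP_actual = Q̇_H/Ẇ = 28.46/1.670 = 17.04.
The reservoir spacing is ΔT = 293 − 284 = 9.000 K.
COP_Carnot = T_H/ΔT = 293.00/9.000 = 32.56.
η_II = COP_actual/COP_Carnot = 17.04/32.56 = 0.5235.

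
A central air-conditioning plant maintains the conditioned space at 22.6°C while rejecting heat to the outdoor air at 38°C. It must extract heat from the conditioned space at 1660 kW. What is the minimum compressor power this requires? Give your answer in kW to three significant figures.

In absolute terms T_C = 295.75 K and T_H = 311.15 K, so ΔT = 15.40 K.
COP_Carnot = T_C/ΔT = 295.75/15.40 = 19.20.
Ẇ_min = Q̇/COP_Carnot = 1660/19.20 = 86.44 kW.

86.4 kW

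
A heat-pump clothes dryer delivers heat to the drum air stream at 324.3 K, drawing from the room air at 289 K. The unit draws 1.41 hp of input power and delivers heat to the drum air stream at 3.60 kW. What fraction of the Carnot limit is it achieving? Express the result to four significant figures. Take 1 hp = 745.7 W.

0.3727

Converting, Q̇_H = 3.600 kW = 4.828 hp, so COP_actual = Q̇_H/Ẇ = 4.828/1.410 = 3.424.
The reservoir spacing is ΔT = 324.3 − 289 = 35.30 K.
COP_Carnot = T_H/ΔT = 324.30/35.30 = 9.187.
η_II = COP_actual/COP_Carnot = 3.424/9.187 = 0.3727.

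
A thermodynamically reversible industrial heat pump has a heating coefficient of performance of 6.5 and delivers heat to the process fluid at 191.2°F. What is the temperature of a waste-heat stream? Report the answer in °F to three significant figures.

COP_HP = T_H/(T_H − T_C) gives T_H − T_C = T_H/COP.
With T_H = 361.59 K, T_C = 361.59 × (1 − 1/6.5) = 305.96 K.
Converting, 305.96 K = 91.07°F.

91.1 °F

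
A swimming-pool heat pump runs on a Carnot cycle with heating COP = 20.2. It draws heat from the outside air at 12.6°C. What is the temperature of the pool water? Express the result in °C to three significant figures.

COP_HP = T_H/(T_H − T_C) rearranges to T_H = COP·T_C/(COP − 1).
With T_C = 285.75 K, T_H = 20.2 × 285.75/19.20 = 300.63 K.
Converting, 300.63 K = 27.48°C.

27.5 °C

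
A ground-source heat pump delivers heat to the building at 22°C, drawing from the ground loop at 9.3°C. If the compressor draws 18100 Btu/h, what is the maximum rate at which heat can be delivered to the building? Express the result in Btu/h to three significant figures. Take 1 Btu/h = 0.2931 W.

In absolute terms T_C = 282.45 K and T_H = 295.15 K, so ΔT = 12.70 K.
COP_Carnot = T_H/ΔT = 295.15/12.70 = 23.24.
Q̇_max = COP_Carnot × Ẇ = 23.24 × 18100 Btu/h = 420600 Btu/h.

421000 Btu/h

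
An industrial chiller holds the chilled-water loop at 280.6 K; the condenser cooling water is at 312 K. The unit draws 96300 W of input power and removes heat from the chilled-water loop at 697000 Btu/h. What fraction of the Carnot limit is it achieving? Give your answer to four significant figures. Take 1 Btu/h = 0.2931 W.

Converting, Q̇_C = 697000 Btu/h = 204300 W, so COP_actual = Q̇_C/Ẇ = 204300/96300 = 2.121.
The reservoir spacing is ΔT = 312 − 280.6 = 31.40 K.
COP_Carnot = T_C/ΔT = 280.60/31.40 = 8.936.
η_II = COP_actual/COP_Carnot = 2.121/8.936 = 0.2374.

0.2374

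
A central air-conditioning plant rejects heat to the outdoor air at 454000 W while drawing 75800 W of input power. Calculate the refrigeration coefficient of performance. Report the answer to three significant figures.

4.99

The first law gives Q̇_H = Q̇_C + Ẇ, so the three rates are Q̇_C = 378200, Q̇_H = 454000, Ẇ = 75800 W.
COP_R = Q̇_C/Ẇ = 378200/75800 = 4.989.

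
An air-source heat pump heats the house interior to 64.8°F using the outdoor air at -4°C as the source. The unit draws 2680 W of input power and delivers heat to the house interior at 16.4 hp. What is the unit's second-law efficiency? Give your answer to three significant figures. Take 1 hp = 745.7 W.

Converting, Q̇_H = 16.40 hp = 12230 W, so COP_actual = Q̇_H/Ẇ = 12230/2680 = 4.563.
In absolute terms T_C = 269.15 K and T_H = 291.37 K, so ΔT = 22.22 K.
COP_Carnot = T_H/ΔT = 291.37/22.22 = 13.11.
η_II = COP_actual/COP_Carnot = 4.563/13.11 = 0.3480.

0.348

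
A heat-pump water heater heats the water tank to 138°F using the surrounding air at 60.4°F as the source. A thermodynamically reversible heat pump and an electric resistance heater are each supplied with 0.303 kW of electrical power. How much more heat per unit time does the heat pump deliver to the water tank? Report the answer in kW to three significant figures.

2.03 kW

In absolute terms T_C = 288.93 K and T_H = 332.04 K, so ΔT = 43.11 K.
COP_Carnot = T_H/ΔT = 332.04/43.11 = 7.702.
The heat pump delivers Q̇_H = COP × Ẇ = 2.334 kW; the resistance heater delivers Ẇ = 0.3030 kW.
Extra = (COP − 1)·Ẇ = 2.031 kW.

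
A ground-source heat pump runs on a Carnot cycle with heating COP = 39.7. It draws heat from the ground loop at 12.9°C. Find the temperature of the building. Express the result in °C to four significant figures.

20.29 °C

COP_HP = T_H/(T_H − T_C) rearranges to T_H = COP·T_C/(COP − 1).
With T_C = 286.05 K, T_H = 39.7 × 286.05/38.70 = 293.44 K.
Converting, 293.44 K = 20.29°C.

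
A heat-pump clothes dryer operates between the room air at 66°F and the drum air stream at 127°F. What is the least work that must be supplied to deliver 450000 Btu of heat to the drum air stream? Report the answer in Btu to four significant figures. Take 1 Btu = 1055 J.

In absolute terms T_C = 292.04 K and T_H = 325.93 K, so ΔT = 33.89 K.
The reversible limit is COP_HP = T_H/ΔT = 9.618, so W_min = Q_H/COP = Q_H·ΔT/T_H.
W_min = 450000 × 33.89/325.93 = 46790 Btu.

46790 Btu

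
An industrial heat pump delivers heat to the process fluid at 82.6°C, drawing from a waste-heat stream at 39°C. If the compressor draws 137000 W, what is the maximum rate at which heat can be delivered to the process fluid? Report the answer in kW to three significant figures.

In absolute terms T_C = 312.15 K and T_H = 355.75 K, so ΔT = 43.60 K.
COP_Carnot = T_H/ΔT = 355.75/43.60 = 8.159.
Q̇_max = COP_Carnot × Ẇ = 8.159 × 137000 W = 1118000 W = 1118 kW.

1120 kW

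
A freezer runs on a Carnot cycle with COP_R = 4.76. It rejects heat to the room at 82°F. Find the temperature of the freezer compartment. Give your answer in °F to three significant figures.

For a Carnot refrigerator COP_R = T_C/(T_H − T_C), so T_C = COP·T_H/(1 + COP).
With T_H = 300.93 K, T_C = 4.76 × 300.93/5.760 = 248.68 K.
Converting, 248.68 K = -12.04°F.

-12.0 °F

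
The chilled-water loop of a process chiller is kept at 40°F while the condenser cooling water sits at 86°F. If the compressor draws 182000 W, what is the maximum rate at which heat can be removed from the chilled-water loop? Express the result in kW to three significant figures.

1980 kW

In absolute terms T_C = 277.59 K and T_H = 303.15 K, so ΔT = 25.56 K.
COP_Carnot = T_C/ΔT = 277.59/25.56 = 10.86.
Q̇_max = COP_Carnot × Ẇ = 10.86 × 182000 W = 1977000 W = 1977 kW.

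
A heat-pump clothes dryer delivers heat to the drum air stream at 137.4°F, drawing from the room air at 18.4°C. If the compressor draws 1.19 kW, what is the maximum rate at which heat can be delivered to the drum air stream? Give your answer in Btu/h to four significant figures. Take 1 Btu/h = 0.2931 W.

In absolute terms T_C = 291.55 K and T_H = 331.71 K, so ΔT = 40.16 K.
COP_Carnot = T_H/ΔT = 331.71/40.16 = 8.261.
Q̇_max = COP_Carnot × Ẇ = 8.261 × 1.190 kW = 9.830 kW = 33540 Btu/h.

33540 Btu/h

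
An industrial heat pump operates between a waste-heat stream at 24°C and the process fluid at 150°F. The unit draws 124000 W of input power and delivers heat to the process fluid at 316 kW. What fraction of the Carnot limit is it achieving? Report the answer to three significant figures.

0.313

Converting, Q̇_H = 316.0 kW = 316000 W, so COP_actual = Q̇_H/Ẇ = 316000/124000 = 2.548.
In absolute terms T_C = 297.15 K and T_H = 338.71 K, so ΔT = 41.56 K.
COP_Carnot = T_H/ΔT = 338.71/41.56 = 8.151.
η_II = COP_actual/COP_Carnot = 2.548/8.151 = 0.3127.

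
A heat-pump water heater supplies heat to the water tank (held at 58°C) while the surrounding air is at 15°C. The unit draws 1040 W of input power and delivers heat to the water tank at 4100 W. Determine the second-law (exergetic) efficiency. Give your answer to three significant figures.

0.512

COP_actual = Q̇_H/Ẇ = 4100/1040 = 3.942.
In absolute terms T_C = 288.15 K and T_H = 331.15 K, so ΔT = 43.00 K.
COP_Carnot = T_H/ΔT = 331.15/43.00 = 7.701.
η_II = COP_actual/COP_Carnot = 3.942/7.701 = 0.5119.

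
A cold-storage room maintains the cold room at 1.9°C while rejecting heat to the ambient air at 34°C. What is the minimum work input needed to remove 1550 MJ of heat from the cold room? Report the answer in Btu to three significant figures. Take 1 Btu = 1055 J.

In absolute terms T_C = 275.05 K and T_H = 307.15 K, so ΔT = 32.10 K.
The reversible limit is COP_R = T_C/ΔT = 8.569, so W_min = Q_C/COP = Q_C·ΔT/T_C.
W_min = 1550 × 32.10/275.05 = 180.9 MJ = 171500 Btu.

171000 Btu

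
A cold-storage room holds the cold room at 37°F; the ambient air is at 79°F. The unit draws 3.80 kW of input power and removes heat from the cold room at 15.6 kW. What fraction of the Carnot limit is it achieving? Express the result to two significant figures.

COP_actual = Q̇_C/Ẇ = 15.60/3.800 = 4.105.
In absolute terms T_C = 275.93 K and T_H = 299.26 K, so ΔT = 23.33 K.
COP_Carnot = T_C/ΔT = 275.93/23.33 = 11.83.
η_II = COP_actual/COP_Carnot = 4.105/11.83 = 0.3472.

0.35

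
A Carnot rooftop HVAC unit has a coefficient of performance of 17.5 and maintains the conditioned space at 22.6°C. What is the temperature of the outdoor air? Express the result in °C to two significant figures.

40 °C

COP_R = T_C/(T_H − T_C) gives T_H − T_C = T_C/COP.
With T_C = 295.75 K, T_H = 295.75 × (1 + 1/17.5) = 312.65 K.
Converting, 312.65 K = 39.50°C.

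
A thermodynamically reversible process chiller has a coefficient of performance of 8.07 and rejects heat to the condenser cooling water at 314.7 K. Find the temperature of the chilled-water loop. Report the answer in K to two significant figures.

280 K

For a Carnot refrigerator COP_R = T_C/(T_H − T_C), so T_C = COP·T_H/(1 + COP).
With T_H = 314.70 K, T_C = 8.07 × 314.70/9.070 = 280.00 K.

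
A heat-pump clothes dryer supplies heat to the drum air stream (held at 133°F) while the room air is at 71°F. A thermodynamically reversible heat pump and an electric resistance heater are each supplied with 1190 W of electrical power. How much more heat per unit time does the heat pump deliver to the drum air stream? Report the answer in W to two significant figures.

10000 W

In absolute terms T_C = 294.82 K and T_H = 329.26 K, so ΔT = 34.44 K.
COP_Carnot = T_H/ΔT = 329.26/34.44 = 9.559.
The heat pump delivers Q̇_H = COP × Ẇ = 11380 W; the resistance heater delivers Ẇ = 1190 W.
Extra = (COP − 1)·Ẇ = 10190 W.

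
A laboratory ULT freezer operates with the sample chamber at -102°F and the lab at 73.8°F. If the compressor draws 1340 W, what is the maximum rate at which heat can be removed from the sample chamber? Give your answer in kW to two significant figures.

2.7 kW

In absolute terms T_C = 198.71 K and T_H = 296.37 K, so ΔT = 97.67 K.
COP_Carnot = T_C/ΔT = 198.71/97.67 = 2.035.
Q̇_max = COP_Carnot × Ẇ = 2.035 × 1340 W = 2726 W = 2.726 kW.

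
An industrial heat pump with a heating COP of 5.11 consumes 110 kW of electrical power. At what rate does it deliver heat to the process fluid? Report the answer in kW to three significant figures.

562 kW

Q̇_H = COP_HP × Ẇ = 5.11 × 110.0 = 562.1 kW.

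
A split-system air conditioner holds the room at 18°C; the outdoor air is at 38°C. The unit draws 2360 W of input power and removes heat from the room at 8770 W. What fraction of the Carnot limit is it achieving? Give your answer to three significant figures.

0.255

COP_actual = Q̇_C/Ẇ = 8770/2360 = 3.716.
In absolute terms T_C = 291.15 K and T_H = 311.15 K, so ΔT = 20.00 K.
COP_Carnot = T_C/ΔT = 291.15/20.00 = 14.56.
η_II = COP_actual/COP_Carnot = 3.716/14.56 = 0.2553.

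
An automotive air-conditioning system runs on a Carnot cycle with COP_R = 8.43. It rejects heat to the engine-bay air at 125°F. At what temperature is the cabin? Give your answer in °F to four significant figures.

63.00 °F

For a Carnot refrigerator COP_R = T_C/(T_H − T_C), so T_C = COP·T_H/(1 + COP).
With T_H = 324.82 K, T_C = 8.43 × 324.82/9.430 = 290.37 K.
Converting, 290.37 K = 63.00°F.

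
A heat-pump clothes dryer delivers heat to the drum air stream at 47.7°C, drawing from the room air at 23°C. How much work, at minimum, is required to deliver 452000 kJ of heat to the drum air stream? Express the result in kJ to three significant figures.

34800 kJ

In absolute terms T_C = 296.15 K and T_H = 320.85 K, so ΔT = 24.70 K.
The reversible limit is COP_HP = T_H/ΔT = 12.99, so W_min = Q_H/COP = Q_H·ΔT/T_H.
W_min = 452000 × 24.70/320.85 = 34800 kJ.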